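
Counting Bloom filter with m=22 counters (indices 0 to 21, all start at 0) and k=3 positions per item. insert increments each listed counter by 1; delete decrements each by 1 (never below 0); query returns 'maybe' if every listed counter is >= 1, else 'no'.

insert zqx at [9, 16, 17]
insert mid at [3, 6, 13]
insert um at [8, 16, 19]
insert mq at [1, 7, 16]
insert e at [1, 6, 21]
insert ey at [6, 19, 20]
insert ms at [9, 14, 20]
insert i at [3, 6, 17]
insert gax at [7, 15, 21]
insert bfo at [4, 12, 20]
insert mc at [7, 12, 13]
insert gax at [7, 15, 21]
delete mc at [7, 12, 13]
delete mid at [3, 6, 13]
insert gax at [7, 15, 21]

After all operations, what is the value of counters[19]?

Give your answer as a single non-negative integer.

Answer: 2

Derivation:
Step 1: insert zqx at [9, 16, 17] -> counters=[0,0,0,0,0,0,0,0,0,1,0,0,0,0,0,0,1,1,0,0,0,0]
Step 2: insert mid at [3, 6, 13] -> counters=[0,0,0,1,0,0,1,0,0,1,0,0,0,1,0,0,1,1,0,0,0,0]
Step 3: insert um at [8, 16, 19] -> counters=[0,0,0,1,0,0,1,0,1,1,0,0,0,1,0,0,2,1,0,1,0,0]
Step 4: insert mq at [1, 7, 16] -> counters=[0,1,0,1,0,0,1,1,1,1,0,0,0,1,0,0,3,1,0,1,0,0]
Step 5: insert e at [1, 6, 21] -> counters=[0,2,0,1,0,0,2,1,1,1,0,0,0,1,0,0,3,1,0,1,0,1]
Step 6: insert ey at [6, 19, 20] -> counters=[0,2,0,1,0,0,3,1,1,1,0,0,0,1,0,0,3,1,0,2,1,1]
Step 7: insert ms at [9, 14, 20] -> counters=[0,2,0,1,0,0,3,1,1,2,0,0,0,1,1,0,3,1,0,2,2,1]
Step 8: insert i at [3, 6, 17] -> counters=[0,2,0,2,0,0,4,1,1,2,0,0,0,1,1,0,3,2,0,2,2,1]
Step 9: insert gax at [7, 15, 21] -> counters=[0,2,0,2,0,0,4,2,1,2,0,0,0,1,1,1,3,2,0,2,2,2]
Step 10: insert bfo at [4, 12, 20] -> counters=[0,2,0,2,1,0,4,2,1,2,0,0,1,1,1,1,3,2,0,2,3,2]
Step 11: insert mc at [7, 12, 13] -> counters=[0,2,0,2,1,0,4,3,1,2,0,0,2,2,1,1,3,2,0,2,3,2]
Step 12: insert gax at [7, 15, 21] -> counters=[0,2,0,2,1,0,4,4,1,2,0,0,2,2,1,2,3,2,0,2,3,3]
Step 13: delete mc at [7, 12, 13] -> counters=[0,2,0,2,1,0,4,3,1,2,0,0,1,1,1,2,3,2,0,2,3,3]
Step 14: delete mid at [3, 6, 13] -> counters=[0,2,0,1,1,0,3,3,1,2,0,0,1,0,1,2,3,2,0,2,3,3]
Step 15: insert gax at [7, 15, 21] -> counters=[0,2,0,1,1,0,3,4,1,2,0,0,1,0,1,3,3,2,0,2,3,4]
Final counters=[0,2,0,1,1,0,3,4,1,2,0,0,1,0,1,3,3,2,0,2,3,4] -> counters[19]=2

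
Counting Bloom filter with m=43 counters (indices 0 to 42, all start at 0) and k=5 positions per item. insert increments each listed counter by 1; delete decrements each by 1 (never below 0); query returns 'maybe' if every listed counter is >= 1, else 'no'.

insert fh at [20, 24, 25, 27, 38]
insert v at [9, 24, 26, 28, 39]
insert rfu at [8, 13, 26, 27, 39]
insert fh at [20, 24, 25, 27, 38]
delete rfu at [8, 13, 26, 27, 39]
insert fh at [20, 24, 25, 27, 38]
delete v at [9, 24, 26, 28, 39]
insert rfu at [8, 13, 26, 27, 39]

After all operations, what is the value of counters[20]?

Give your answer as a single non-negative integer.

Step 1: insert fh at [20, 24, 25, 27, 38] -> counters=[0,0,0,0,0,0,0,0,0,0,0,0,0,0,0,0,0,0,0,0,1,0,0,0,1,1,0,1,0,0,0,0,0,0,0,0,0,0,1,0,0,0,0]
Step 2: insert v at [9, 24, 26, 28, 39] -> counters=[0,0,0,0,0,0,0,0,0,1,0,0,0,0,0,0,0,0,0,0,1,0,0,0,2,1,1,1,1,0,0,0,0,0,0,0,0,0,1,1,0,0,0]
Step 3: insert rfu at [8, 13, 26, 27, 39] -> counters=[0,0,0,0,0,0,0,0,1,1,0,0,0,1,0,0,0,0,0,0,1,0,0,0,2,1,2,2,1,0,0,0,0,0,0,0,0,0,1,2,0,0,0]
Step 4: insert fh at [20, 24, 25, 27, 38] -> counters=[0,0,0,0,0,0,0,0,1,1,0,0,0,1,0,0,0,0,0,0,2,0,0,0,3,2,2,3,1,0,0,0,0,0,0,0,0,0,2,2,0,0,0]
Step 5: delete rfu at [8, 13, 26, 27, 39] -> counters=[0,0,0,0,0,0,0,0,0,1,0,0,0,0,0,0,0,0,0,0,2,0,0,0,3,2,1,2,1,0,0,0,0,0,0,0,0,0,2,1,0,0,0]
Step 6: insert fh at [20, 24, 25, 27, 38] -> counters=[0,0,0,0,0,0,0,0,0,1,0,0,0,0,0,0,0,0,0,0,3,0,0,0,4,3,1,3,1,0,0,0,0,0,0,0,0,0,3,1,0,0,0]
Step 7: delete v at [9, 24, 26, 28, 39] -> counters=[0,0,0,0,0,0,0,0,0,0,0,0,0,0,0,0,0,0,0,0,3,0,0,0,3,3,0,3,0,0,0,0,0,0,0,0,0,0,3,0,0,0,0]
Step 8: insert rfu at [8, 13, 26, 27, 39] -> counters=[0,0,0,0,0,0,0,0,1,0,0,0,0,1,0,0,0,0,0,0,3,0,0,0,3,3,1,4,0,0,0,0,0,0,0,0,0,0,3,1,0,0,0]
Final counters=[0,0,0,0,0,0,0,0,1,0,0,0,0,1,0,0,0,0,0,0,3,0,0,0,3,3,1,4,0,0,0,0,0,0,0,0,0,0,3,1,0,0,0] -> counters[20]=3

Answer: 3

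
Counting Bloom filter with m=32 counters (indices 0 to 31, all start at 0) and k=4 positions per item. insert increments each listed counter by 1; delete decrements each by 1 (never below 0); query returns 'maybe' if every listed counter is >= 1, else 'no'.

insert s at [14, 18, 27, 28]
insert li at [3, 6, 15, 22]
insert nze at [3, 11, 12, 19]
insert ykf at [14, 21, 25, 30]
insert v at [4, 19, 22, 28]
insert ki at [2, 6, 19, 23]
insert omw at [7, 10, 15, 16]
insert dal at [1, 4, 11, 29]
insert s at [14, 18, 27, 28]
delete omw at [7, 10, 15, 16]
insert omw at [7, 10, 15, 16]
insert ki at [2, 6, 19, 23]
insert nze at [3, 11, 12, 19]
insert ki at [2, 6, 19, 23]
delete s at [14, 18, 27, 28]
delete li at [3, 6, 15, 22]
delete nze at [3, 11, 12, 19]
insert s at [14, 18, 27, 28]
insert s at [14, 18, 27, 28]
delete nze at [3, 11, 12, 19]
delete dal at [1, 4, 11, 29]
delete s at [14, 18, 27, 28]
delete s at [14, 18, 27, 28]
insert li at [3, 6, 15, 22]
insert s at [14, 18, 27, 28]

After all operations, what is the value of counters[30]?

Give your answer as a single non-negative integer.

Answer: 1

Derivation:
Step 1: insert s at [14, 18, 27, 28] -> counters=[0,0,0,0,0,0,0,0,0,0,0,0,0,0,1,0,0,0,1,0,0,0,0,0,0,0,0,1,1,0,0,0]
Step 2: insert li at [3, 6, 15, 22] -> counters=[0,0,0,1,0,0,1,0,0,0,0,0,0,0,1,1,0,0,1,0,0,0,1,0,0,0,0,1,1,0,0,0]
Step 3: insert nze at [3, 11, 12, 19] -> counters=[0,0,0,2,0,0,1,0,0,0,0,1,1,0,1,1,0,0,1,1,0,0,1,0,0,0,0,1,1,0,0,0]
Step 4: insert ykf at [14, 21, 25, 30] -> counters=[0,0,0,2,0,0,1,0,0,0,0,1,1,0,2,1,0,0,1,1,0,1,1,0,0,1,0,1,1,0,1,0]
Step 5: insert v at [4, 19, 22, 28] -> counters=[0,0,0,2,1,0,1,0,0,0,0,1,1,0,2,1,0,0,1,2,0,1,2,0,0,1,0,1,2,0,1,0]
Step 6: insert ki at [2, 6, 19, 23] -> counters=[0,0,1,2,1,0,2,0,0,0,0,1,1,0,2,1,0,0,1,3,0,1,2,1,0,1,0,1,2,0,1,0]
Step 7: insert omw at [7, 10, 15, 16] -> counters=[0,0,1,2,1,0,2,1,0,0,1,1,1,0,2,2,1,0,1,3,0,1,2,1,0,1,0,1,2,0,1,0]
Step 8: insert dal at [1, 4, 11, 29] -> counters=[0,1,1,2,2,0,2,1,0,0,1,2,1,0,2,2,1,0,1,3,0,1,2,1,0,1,0,1,2,1,1,0]
Step 9: insert s at [14, 18, 27, 28] -> counters=[0,1,1,2,2,0,2,1,0,0,1,2,1,0,3,2,1,0,2,3,0,1,2,1,0,1,0,2,3,1,1,0]
Step 10: delete omw at [7, 10, 15, 16] -> counters=[0,1,1,2,2,0,2,0,0,0,0,2,1,0,3,1,0,0,2,3,0,1,2,1,0,1,0,2,3,1,1,0]
Step 11: insert omw at [7, 10, 15, 16] -> counters=[0,1,1,2,2,0,2,1,0,0,1,2,1,0,3,2,1,0,2,3,0,1,2,1,0,1,0,2,3,1,1,0]
Step 12: insert ki at [2, 6, 19, 23] -> counters=[0,1,2,2,2,0,3,1,0,0,1,2,1,0,3,2,1,0,2,4,0,1,2,2,0,1,0,2,3,1,1,0]
Step 13: insert nze at [3, 11, 12, 19] -> counters=[0,1,2,3,2,0,3,1,0,0,1,3,2,0,3,2,1,0,2,5,0,1,2,2,0,1,0,2,3,1,1,0]
Step 14: insert ki at [2, 6, 19, 23] -> counters=[0,1,3,3,2,0,4,1,0,0,1,3,2,0,3,2,1,0,2,6,0,1,2,3,0,1,0,2,3,1,1,0]
Step 15: delete s at [14, 18, 27, 28] -> counters=[0,1,3,3,2,0,4,1,0,0,1,3,2,0,2,2,1,0,1,6,0,1,2,3,0,1,0,1,2,1,1,0]
Step 16: delete li at [3, 6, 15, 22] -> counters=[0,1,3,2,2,0,3,1,0,0,1,3,2,0,2,1,1,0,1,6,0,1,1,3,0,1,0,1,2,1,1,0]
Step 17: delete nze at [3, 11, 12, 19] -> counters=[0,1,3,1,2,0,3,1,0,0,1,2,1,0,2,1,1,0,1,5,0,1,1,3,0,1,0,1,2,1,1,0]
Step 18: insert s at [14, 18, 27, 28] -> counters=[0,1,3,1,2,0,3,1,0,0,1,2,1,0,3,1,1,0,2,5,0,1,1,3,0,1,0,2,3,1,1,0]
Step 19: insert s at [14, 18, 27, 28] -> counters=[0,1,3,1,2,0,3,1,0,0,1,2,1,0,4,1,1,0,3,5,0,1,1,3,0,1,0,3,4,1,1,0]
Step 20: delete nze at [3, 11, 12, 19] -> counters=[0,1,3,0,2,0,3,1,0,0,1,1,0,0,4,1,1,0,3,4,0,1,1,3,0,1,0,3,4,1,1,0]
Step 21: delete dal at [1, 4, 11, 29] -> counters=[0,0,3,0,1,0,3,1,0,0,1,0,0,0,4,1,1,0,3,4,0,1,1,3,0,1,0,3,4,0,1,0]
Step 22: delete s at [14, 18, 27, 28] -> counters=[0,0,3,0,1,0,3,1,0,0,1,0,0,0,3,1,1,0,2,4,0,1,1,3,0,1,0,2,3,0,1,0]
Step 23: delete s at [14, 18, 27, 28] -> counters=[0,0,3,0,1,0,3,1,0,0,1,0,0,0,2,1,1,0,1,4,0,1,1,3,0,1,0,1,2,0,1,0]
Step 24: insert li at [3, 6, 15, 22] -> counters=[0,0,3,1,1,0,4,1,0,0,1,0,0,0,2,2,1,0,1,4,0,1,2,3,0,1,0,1,2,0,1,0]
Step 25: insert s at [14, 18, 27, 28] -> counters=[0,0,3,1,1,0,4,1,0,0,1,0,0,0,3,2,1,0,2,4,0,1,2,3,0,1,0,2,3,0,1,0]
Final counters=[0,0,3,1,1,0,4,1,0,0,1,0,0,0,3,2,1,0,2,4,0,1,2,3,0,1,0,2,3,0,1,0] -> counters[30]=1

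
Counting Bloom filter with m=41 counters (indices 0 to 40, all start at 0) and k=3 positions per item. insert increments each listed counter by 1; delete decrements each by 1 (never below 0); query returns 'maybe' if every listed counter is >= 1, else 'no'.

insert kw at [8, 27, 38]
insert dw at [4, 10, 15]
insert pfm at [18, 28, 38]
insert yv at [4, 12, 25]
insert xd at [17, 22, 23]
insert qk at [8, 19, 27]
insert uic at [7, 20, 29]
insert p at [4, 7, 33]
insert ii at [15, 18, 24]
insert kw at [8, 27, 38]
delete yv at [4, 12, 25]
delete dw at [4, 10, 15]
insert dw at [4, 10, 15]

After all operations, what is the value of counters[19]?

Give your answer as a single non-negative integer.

Answer: 1

Derivation:
Step 1: insert kw at [8, 27, 38] -> counters=[0,0,0,0,0,0,0,0,1,0,0,0,0,0,0,0,0,0,0,0,0,0,0,0,0,0,0,1,0,0,0,0,0,0,0,0,0,0,1,0,0]
Step 2: insert dw at [4, 10, 15] -> counters=[0,0,0,0,1,0,0,0,1,0,1,0,0,0,0,1,0,0,0,0,0,0,0,0,0,0,0,1,0,0,0,0,0,0,0,0,0,0,1,0,0]
Step 3: insert pfm at [18, 28, 38] -> counters=[0,0,0,0,1,0,0,0,1,0,1,0,0,0,0,1,0,0,1,0,0,0,0,0,0,0,0,1,1,0,0,0,0,0,0,0,0,0,2,0,0]
Step 4: insert yv at [4, 12, 25] -> counters=[0,0,0,0,2,0,0,0,1,0,1,0,1,0,0,1,0,0,1,0,0,0,0,0,0,1,0,1,1,0,0,0,0,0,0,0,0,0,2,0,0]
Step 5: insert xd at [17, 22, 23] -> counters=[0,0,0,0,2,0,0,0,1,0,1,0,1,0,0,1,0,1,1,0,0,0,1,1,0,1,0,1,1,0,0,0,0,0,0,0,0,0,2,0,0]
Step 6: insert qk at [8, 19, 27] -> counters=[0,0,0,0,2,0,0,0,2,0,1,0,1,0,0,1,0,1,1,1,0,0,1,1,0,1,0,2,1,0,0,0,0,0,0,0,0,0,2,0,0]
Step 7: insert uic at [7, 20, 29] -> counters=[0,0,0,0,2,0,0,1,2,0,1,0,1,0,0,1,0,1,1,1,1,0,1,1,0,1,0,2,1,1,0,0,0,0,0,0,0,0,2,0,0]
Step 8: insert p at [4, 7, 33] -> counters=[0,0,0,0,3,0,0,2,2,0,1,0,1,0,0,1,0,1,1,1,1,0,1,1,0,1,0,2,1,1,0,0,0,1,0,0,0,0,2,0,0]
Step 9: insert ii at [15, 18, 24] -> counters=[0,0,0,0,3,0,0,2,2,0,1,0,1,0,0,2,0,1,2,1,1,0,1,1,1,1,0,2,1,1,0,0,0,1,0,0,0,0,2,0,0]
Step 10: insert kw at [8, 27, 38] -> counters=[0,0,0,0,3,0,0,2,3,0,1,0,1,0,0,2,0,1,2,1,1,0,1,1,1,1,0,3,1,1,0,0,0,1,0,0,0,0,3,0,0]
Step 11: delete yv at [4, 12, 25] -> counters=[0,0,0,0,2,0,0,2,3,0,1,0,0,0,0,2,0,1,2,1,1,0,1,1,1,0,0,3,1,1,0,0,0,1,0,0,0,0,3,0,0]
Step 12: delete dw at [4, 10, 15] -> counters=[0,0,0,0,1,0,0,2,3,0,0,0,0,0,0,1,0,1,2,1,1,0,1,1,1,0,0,3,1,1,0,0,0,1,0,0,0,0,3,0,0]
Step 13: insert dw at [4, 10, 15] -> counters=[0,0,0,0,2,0,0,2,3,0,1,0,0,0,0,2,0,1,2,1,1,0,1,1,1,0,0,3,1,1,0,0,0,1,0,0,0,0,3,0,0]
Final counters=[0,0,0,0,2,0,0,2,3,0,1,0,0,0,0,2,0,1,2,1,1,0,1,1,1,0,0,3,1,1,0,0,0,1,0,0,0,0,3,0,0] -> counters[19]=1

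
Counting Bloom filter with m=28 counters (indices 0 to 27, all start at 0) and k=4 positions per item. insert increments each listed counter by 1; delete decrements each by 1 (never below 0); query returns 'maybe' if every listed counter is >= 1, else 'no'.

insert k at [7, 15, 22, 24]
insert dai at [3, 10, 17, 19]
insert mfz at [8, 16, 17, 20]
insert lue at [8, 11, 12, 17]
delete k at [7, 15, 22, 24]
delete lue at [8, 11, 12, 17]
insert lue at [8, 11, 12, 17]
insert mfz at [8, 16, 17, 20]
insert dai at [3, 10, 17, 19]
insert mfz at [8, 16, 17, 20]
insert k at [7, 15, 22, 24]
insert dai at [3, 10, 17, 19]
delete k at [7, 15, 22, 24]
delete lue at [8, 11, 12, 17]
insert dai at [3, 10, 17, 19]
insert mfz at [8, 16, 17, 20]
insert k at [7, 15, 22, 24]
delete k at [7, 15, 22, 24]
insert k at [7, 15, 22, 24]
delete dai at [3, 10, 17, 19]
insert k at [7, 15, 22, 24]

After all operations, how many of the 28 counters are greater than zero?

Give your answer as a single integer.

Step 1: insert k at [7, 15, 22, 24] -> counters=[0,0,0,0,0,0,0,1,0,0,0,0,0,0,0,1,0,0,0,0,0,0,1,0,1,0,0,0]
Step 2: insert dai at [3, 10, 17, 19] -> counters=[0,0,0,1,0,0,0,1,0,0,1,0,0,0,0,1,0,1,0,1,0,0,1,0,1,0,0,0]
Step 3: insert mfz at [8, 16, 17, 20] -> counters=[0,0,0,1,0,0,0,1,1,0,1,0,0,0,0,1,1,2,0,1,1,0,1,0,1,0,0,0]
Step 4: insert lue at [8, 11, 12, 17] -> counters=[0,0,0,1,0,0,0,1,2,0,1,1,1,0,0,1,1,3,0,1,1,0,1,0,1,0,0,0]
Step 5: delete k at [7, 15, 22, 24] -> counters=[0,0,0,1,0,0,0,0,2,0,1,1,1,0,0,0,1,3,0,1,1,0,0,0,0,0,0,0]
Step 6: delete lue at [8, 11, 12, 17] -> counters=[0,0,0,1,0,0,0,0,1,0,1,0,0,0,0,0,1,2,0,1,1,0,0,0,0,0,0,0]
Step 7: insert lue at [8, 11, 12, 17] -> counters=[0,0,0,1,0,0,0,0,2,0,1,1,1,0,0,0,1,3,0,1,1,0,0,0,0,0,0,0]
Step 8: insert mfz at [8, 16, 17, 20] -> counters=[0,0,0,1,0,0,0,0,3,0,1,1,1,0,0,0,2,4,0,1,2,0,0,0,0,0,0,0]
Step 9: insert dai at [3, 10, 17, 19] -> counters=[0,0,0,2,0,0,0,0,3,0,2,1,1,0,0,0,2,5,0,2,2,0,0,0,0,0,0,0]
Step 10: insert mfz at [8, 16, 17, 20] -> counters=[0,0,0,2,0,0,0,0,4,0,2,1,1,0,0,0,3,6,0,2,3,0,0,0,0,0,0,0]
Step 11: insert k at [7, 15, 22, 24] -> counters=[0,0,0,2,0,0,0,1,4,0,2,1,1,0,0,1,3,6,0,2,3,0,1,0,1,0,0,0]
Step 12: insert dai at [3, 10, 17, 19] -> counters=[0,0,0,3,0,0,0,1,4,0,3,1,1,0,0,1,3,7,0,3,3,0,1,0,1,0,0,0]
Step 13: delete k at [7, 15, 22, 24] -> counters=[0,0,0,3,0,0,0,0,4,0,3,1,1,0,0,0,3,7,0,3,3,0,0,0,0,0,0,0]
Step 14: delete lue at [8, 11, 12, 17] -> counters=[0,0,0,3,0,0,0,0,3,0,3,0,0,0,0,0,3,6,0,3,3,0,0,0,0,0,0,0]
Step 15: insert dai at [3, 10, 17, 19] -> counters=[0,0,0,4,0,0,0,0,3,0,4,0,0,0,0,0,3,7,0,4,3,0,0,0,0,0,0,0]
Step 16: insert mfz at [8, 16, 17, 20] -> counters=[0,0,0,4,0,0,0,0,4,0,4,0,0,0,0,0,4,8,0,4,4,0,0,0,0,0,0,0]
Step 17: insert k at [7, 15, 22, 24] -> counters=[0,0,0,4,0,0,0,1,4,0,4,0,0,0,0,1,4,8,0,4,4,0,1,0,1,0,0,0]
Step 18: delete k at [7, 15, 22, 24] -> counters=[0,0,0,4,0,0,0,0,4,0,4,0,0,0,0,0,4,8,0,4,4,0,0,0,0,0,0,0]
Step 19: insert k at [7, 15, 22, 24] -> counters=[0,0,0,4,0,0,0,1,4,0,4,0,0,0,0,1,4,8,0,4,4,0,1,0,1,0,0,0]
Step 20: delete dai at [3, 10, 17, 19] -> counters=[0,0,0,3,0,0,0,1,4,0,3,0,0,0,0,1,4,7,0,3,4,0,1,0,1,0,0,0]
Step 21: insert k at [7, 15, 22, 24] -> counters=[0,0,0,3,0,0,0,2,4,0,3,0,0,0,0,2,4,7,0,3,4,0,2,0,2,0,0,0]
Final counters=[0,0,0,3,0,0,0,2,4,0,3,0,0,0,0,2,4,7,0,3,4,0,2,0,2,0,0,0] -> 11 nonzero

Answer: 11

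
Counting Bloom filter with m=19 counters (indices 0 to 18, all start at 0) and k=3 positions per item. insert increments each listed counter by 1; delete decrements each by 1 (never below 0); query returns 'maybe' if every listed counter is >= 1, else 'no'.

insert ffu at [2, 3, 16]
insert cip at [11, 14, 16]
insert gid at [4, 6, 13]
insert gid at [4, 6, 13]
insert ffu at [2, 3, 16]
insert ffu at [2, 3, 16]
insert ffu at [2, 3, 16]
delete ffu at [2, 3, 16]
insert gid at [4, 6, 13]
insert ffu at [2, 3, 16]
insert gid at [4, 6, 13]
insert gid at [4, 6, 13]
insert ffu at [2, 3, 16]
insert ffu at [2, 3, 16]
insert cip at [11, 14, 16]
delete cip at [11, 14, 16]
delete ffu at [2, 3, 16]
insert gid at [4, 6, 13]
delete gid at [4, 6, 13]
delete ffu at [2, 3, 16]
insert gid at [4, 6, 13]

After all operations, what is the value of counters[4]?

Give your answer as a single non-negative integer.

Step 1: insert ffu at [2, 3, 16] -> counters=[0,0,1,1,0,0,0,0,0,0,0,0,0,0,0,0,1,0,0]
Step 2: insert cip at [11, 14, 16] -> counters=[0,0,1,1,0,0,0,0,0,0,0,1,0,0,1,0,2,0,0]
Step 3: insert gid at [4, 6, 13] -> counters=[0,0,1,1,1,0,1,0,0,0,0,1,0,1,1,0,2,0,0]
Step 4: insert gid at [4, 6, 13] -> counters=[0,0,1,1,2,0,2,0,0,0,0,1,0,2,1,0,2,0,0]
Step 5: insert ffu at [2, 3, 16] -> counters=[0,0,2,2,2,0,2,0,0,0,0,1,0,2,1,0,3,0,0]
Step 6: insert ffu at [2, 3, 16] -> counters=[0,0,3,3,2,0,2,0,0,0,0,1,0,2,1,0,4,0,0]
Step 7: insert ffu at [2, 3, 16] -> counters=[0,0,4,4,2,0,2,0,0,0,0,1,0,2,1,0,5,0,0]
Step 8: delete ffu at [2, 3, 16] -> counters=[0,0,3,3,2,0,2,0,0,0,0,1,0,2,1,0,4,0,0]
Step 9: insert gid at [4, 6, 13] -> counters=[0,0,3,3,3,0,3,0,0,0,0,1,0,3,1,0,4,0,0]
Step 10: insert ffu at [2, 3, 16] -> counters=[0,0,4,4,3,0,3,0,0,0,0,1,0,3,1,0,5,0,0]
Step 11: insert gid at [4, 6, 13] -> counters=[0,0,4,4,4,0,4,0,0,0,0,1,0,4,1,0,5,0,0]
Step 12: insert gid at [4, 6, 13] -> counters=[0,0,4,4,5,0,5,0,0,0,0,1,0,5,1,0,5,0,0]
Step 13: insert ffu at [2, 3, 16] -> counters=[0,0,5,5,5,0,5,0,0,0,0,1,0,5,1,0,6,0,0]
Step 14: insert ffu at [2, 3, 16] -> counters=[0,0,6,6,5,0,5,0,0,0,0,1,0,5,1,0,7,0,0]
Step 15: insert cip at [11, 14, 16] -> counters=[0,0,6,6,5,0,5,0,0,0,0,2,0,5,2,0,8,0,0]
Step 16: delete cip at [11, 14, 16] -> counters=[0,0,6,6,5,0,5,0,0,0,0,1,0,5,1,0,7,0,0]
Step 17: delete ffu at [2, 3, 16] -> counters=[0,0,5,5,5,0,5,0,0,0,0,1,0,5,1,0,6,0,0]
Step 18: insert gid at [4, 6, 13] -> counters=[0,0,5,5,6,0,6,0,0,0,0,1,0,6,1,0,6,0,0]
Step 19: delete gid at [4, 6, 13] -> counters=[0,0,5,5,5,0,5,0,0,0,0,1,0,5,1,0,6,0,0]
Step 20: delete ffu at [2, 3, 16] -> counters=[0,0,4,4,5,0,5,0,0,0,0,1,0,5,1,0,5,0,0]
Step 21: insert gid at [4, 6, 13] -> counters=[0,0,4,4,6,0,6,0,0,0,0,1,0,6,1,0,5,0,0]
Final counters=[0,0,4,4,6,0,6,0,0,0,0,1,0,6,1,0,5,0,0] -> counters[4]=6

Answer: 6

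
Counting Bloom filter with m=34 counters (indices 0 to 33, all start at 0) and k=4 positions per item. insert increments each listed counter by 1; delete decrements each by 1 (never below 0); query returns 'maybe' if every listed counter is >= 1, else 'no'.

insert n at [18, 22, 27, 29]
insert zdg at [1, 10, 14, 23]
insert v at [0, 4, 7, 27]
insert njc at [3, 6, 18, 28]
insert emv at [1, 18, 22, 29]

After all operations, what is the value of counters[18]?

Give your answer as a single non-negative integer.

Answer: 3

Derivation:
Step 1: insert n at [18, 22, 27, 29] -> counters=[0,0,0,0,0,0,0,0,0,0,0,0,0,0,0,0,0,0,1,0,0,0,1,0,0,0,0,1,0,1,0,0,0,0]
Step 2: insert zdg at [1, 10, 14, 23] -> counters=[0,1,0,0,0,0,0,0,0,0,1,0,0,0,1,0,0,0,1,0,0,0,1,1,0,0,0,1,0,1,0,0,0,0]
Step 3: insert v at [0, 4, 7, 27] -> counters=[1,1,0,0,1,0,0,1,0,0,1,0,0,0,1,0,0,0,1,0,0,0,1,1,0,0,0,2,0,1,0,0,0,0]
Step 4: insert njc at [3, 6, 18, 28] -> counters=[1,1,0,1,1,0,1,1,0,0,1,0,0,0,1,0,0,0,2,0,0,0,1,1,0,0,0,2,1,1,0,0,0,0]
Step 5: insert emv at [1, 18, 22, 29] -> counters=[1,2,0,1,1,0,1,1,0,0,1,0,0,0,1,0,0,0,3,0,0,0,2,1,0,0,0,2,1,2,0,0,0,0]
Final counters=[1,2,0,1,1,0,1,1,0,0,1,0,0,0,1,0,0,0,3,0,0,0,2,1,0,0,0,2,1,2,0,0,0,0] -> counters[18]=3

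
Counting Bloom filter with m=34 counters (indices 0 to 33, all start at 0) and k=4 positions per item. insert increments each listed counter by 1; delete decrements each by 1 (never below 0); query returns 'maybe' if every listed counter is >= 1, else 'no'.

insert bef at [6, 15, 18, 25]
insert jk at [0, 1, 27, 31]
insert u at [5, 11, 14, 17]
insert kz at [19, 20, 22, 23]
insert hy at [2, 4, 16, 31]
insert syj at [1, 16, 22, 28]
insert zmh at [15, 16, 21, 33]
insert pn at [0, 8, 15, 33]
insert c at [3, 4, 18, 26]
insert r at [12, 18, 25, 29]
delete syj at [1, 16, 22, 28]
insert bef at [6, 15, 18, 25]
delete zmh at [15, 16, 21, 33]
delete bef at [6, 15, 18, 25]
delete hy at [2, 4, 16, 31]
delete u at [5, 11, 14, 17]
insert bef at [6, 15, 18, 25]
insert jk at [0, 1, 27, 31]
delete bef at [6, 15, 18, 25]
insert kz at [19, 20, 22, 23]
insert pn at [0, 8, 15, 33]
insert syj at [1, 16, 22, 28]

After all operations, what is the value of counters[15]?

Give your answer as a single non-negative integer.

Answer: 3

Derivation:
Step 1: insert bef at [6, 15, 18, 25] -> counters=[0,0,0,0,0,0,1,0,0,0,0,0,0,0,0,1,0,0,1,0,0,0,0,0,0,1,0,0,0,0,0,0,0,0]
Step 2: insert jk at [0, 1, 27, 31] -> counters=[1,1,0,0,0,0,1,0,0,0,0,0,0,0,0,1,0,0,1,0,0,0,0,0,0,1,0,1,0,0,0,1,0,0]
Step 3: insert u at [5, 11, 14, 17] -> counters=[1,1,0,0,0,1,1,0,0,0,0,1,0,0,1,1,0,1,1,0,0,0,0,0,0,1,0,1,0,0,0,1,0,0]
Step 4: insert kz at [19, 20, 22, 23] -> counters=[1,1,0,0,0,1,1,0,0,0,0,1,0,0,1,1,0,1,1,1,1,0,1,1,0,1,0,1,0,0,0,1,0,0]
Step 5: insert hy at [2, 4, 16, 31] -> counters=[1,1,1,0,1,1,1,0,0,0,0,1,0,0,1,1,1,1,1,1,1,0,1,1,0,1,0,1,0,0,0,2,0,0]
Step 6: insert syj at [1, 16, 22, 28] -> counters=[1,2,1,0,1,1,1,0,0,0,0,1,0,0,1,1,2,1,1,1,1,0,2,1,0,1,0,1,1,0,0,2,0,0]
Step 7: insert zmh at [15, 16, 21, 33] -> counters=[1,2,1,0,1,1,1,0,0,0,0,1,0,0,1,2,3,1,1,1,1,1,2,1,0,1,0,1,1,0,0,2,0,1]
Step 8: insert pn at [0, 8, 15, 33] -> counters=[2,2,1,0,1,1,1,0,1,0,0,1,0,0,1,3,3,1,1,1,1,1,2,1,0,1,0,1,1,0,0,2,0,2]
Step 9: insert c at [3, 4, 18, 26] -> counters=[2,2,1,1,2,1,1,0,1,0,0,1,0,0,1,3,3,1,2,1,1,1,2,1,0,1,1,1,1,0,0,2,0,2]
Step 10: insert r at [12, 18, 25, 29] -> counters=[2,2,1,1,2,1,1,0,1,0,0,1,1,0,1,3,3,1,3,1,1,1,2,1,0,2,1,1,1,1,0,2,0,2]
Step 11: delete syj at [1, 16, 22, 28] -> counters=[2,1,1,1,2,1,1,0,1,0,0,1,1,0,1,3,2,1,3,1,1,1,1,1,0,2,1,1,0,1,0,2,0,2]
Step 12: insert bef at [6, 15, 18, 25] -> counters=[2,1,1,1,2,1,2,0,1,0,0,1,1,0,1,4,2,1,4,1,1,1,1,1,0,3,1,1,0,1,0,2,0,2]
Step 13: delete zmh at [15, 16, 21, 33] -> counters=[2,1,1,1,2,1,2,0,1,0,0,1,1,0,1,3,1,1,4,1,1,0,1,1,0,3,1,1,0,1,0,2,0,1]
Step 14: delete bef at [6, 15, 18, 25] -> counters=[2,1,1,1,2,1,1,0,1,0,0,1,1,0,1,2,1,1,3,1,1,0,1,1,0,2,1,1,0,1,0,2,0,1]
Step 15: delete hy at [2, 4, 16, 31] -> counters=[2,1,0,1,1,1,1,0,1,0,0,1,1,0,1,2,0,1,3,1,1,0,1,1,0,2,1,1,0,1,0,1,0,1]
Step 16: delete u at [5, 11, 14, 17] -> counters=[2,1,0,1,1,0,1,0,1,0,0,0,1,0,0,2,0,0,3,1,1,0,1,1,0,2,1,1,0,1,0,1,0,1]
Step 17: insert bef at [6, 15, 18, 25] -> counters=[2,1,0,1,1,0,2,0,1,0,0,0,1,0,0,3,0,0,4,1,1,0,1,1,0,3,1,1,0,1,0,1,0,1]
Step 18: insert jk at [0, 1, 27, 31] -> counters=[3,2,0,1,1,0,2,0,1,0,0,0,1,0,0,3,0,0,4,1,1,0,1,1,0,3,1,2,0,1,0,2,0,1]
Step 19: delete bef at [6, 15, 18, 25] -> counters=[3,2,0,1,1,0,1,0,1,0,0,0,1,0,0,2,0,0,3,1,1,0,1,1,0,2,1,2,0,1,0,2,0,1]
Step 20: insert kz at [19, 20, 22, 23] -> counters=[3,2,0,1,1,0,1,0,1,0,0,0,1,0,0,2,0,0,3,2,2,0,2,2,0,2,1,2,0,1,0,2,0,1]
Step 21: insert pn at [0, 8, 15, 33] -> counters=[4,2,0,1,1,0,1,0,2,0,0,0,1,0,0,3,0,0,3,2,2,0,2,2,0,2,1,2,0,1,0,2,0,2]
Step 22: insert syj at [1, 16, 22, 28] -> counters=[4,3,0,1,1,0,1,0,2,0,0,0,1,0,0,3,1,0,3,2,2,0,3,2,0,2,1,2,1,1,0,2,0,2]
Final counters=[4,3,0,1,1,0,1,0,2,0,0,0,1,0,0,3,1,0,3,2,2,0,3,2,0,2,1,2,1,1,0,2,0,2] -> counters[15]=3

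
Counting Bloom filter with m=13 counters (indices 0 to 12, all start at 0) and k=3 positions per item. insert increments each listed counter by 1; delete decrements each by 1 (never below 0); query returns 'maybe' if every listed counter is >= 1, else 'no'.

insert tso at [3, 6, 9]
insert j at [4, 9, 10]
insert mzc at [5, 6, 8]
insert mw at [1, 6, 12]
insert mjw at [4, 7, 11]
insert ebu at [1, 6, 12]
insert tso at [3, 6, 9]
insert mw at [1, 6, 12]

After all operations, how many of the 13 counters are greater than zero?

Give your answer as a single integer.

Step 1: insert tso at [3, 6, 9] -> counters=[0,0,0,1,0,0,1,0,0,1,0,0,0]
Step 2: insert j at [4, 9, 10] -> counters=[0,0,0,1,1,0,1,0,0,2,1,0,0]
Step 3: insert mzc at [5, 6, 8] -> counters=[0,0,0,1,1,1,2,0,1,2,1,0,0]
Step 4: insert mw at [1, 6, 12] -> counters=[0,1,0,1,1,1,3,0,1,2,1,0,1]
Step 5: insert mjw at [4, 7, 11] -> counters=[0,1,0,1,2,1,3,1,1,2,1,1,1]
Step 6: insert ebu at [1, 6, 12] -> counters=[0,2,0,1,2,1,4,1,1,2,1,1,2]
Step 7: insert tso at [3, 6, 9] -> counters=[0,2,0,2,2,1,5,1,1,3,1,1,2]
Step 8: insert mw at [1, 6, 12] -> counters=[0,3,0,2,2,1,6,1,1,3,1,1,3]
Final counters=[0,3,0,2,2,1,6,1,1,3,1,1,3] -> 11 nonzero

Answer: 11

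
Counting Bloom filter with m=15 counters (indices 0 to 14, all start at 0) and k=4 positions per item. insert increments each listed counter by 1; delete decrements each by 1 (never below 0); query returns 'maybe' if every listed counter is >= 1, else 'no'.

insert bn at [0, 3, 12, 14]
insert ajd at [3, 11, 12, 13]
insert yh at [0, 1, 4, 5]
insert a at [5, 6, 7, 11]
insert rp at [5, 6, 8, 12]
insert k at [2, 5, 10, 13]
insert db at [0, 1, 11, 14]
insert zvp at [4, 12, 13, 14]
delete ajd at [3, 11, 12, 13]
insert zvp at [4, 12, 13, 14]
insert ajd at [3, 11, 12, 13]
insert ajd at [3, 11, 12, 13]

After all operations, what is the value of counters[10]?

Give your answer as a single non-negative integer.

Step 1: insert bn at [0, 3, 12, 14] -> counters=[1,0,0,1,0,0,0,0,0,0,0,0,1,0,1]
Step 2: insert ajd at [3, 11, 12, 13] -> counters=[1,0,0,2,0,0,0,0,0,0,0,1,2,1,1]
Step 3: insert yh at [0, 1, 4, 5] -> counters=[2,1,0,2,1,1,0,0,0,0,0,1,2,1,1]
Step 4: insert a at [5, 6, 7, 11] -> counters=[2,1,0,2,1,2,1,1,0,0,0,2,2,1,1]
Step 5: insert rp at [5, 6, 8, 12] -> counters=[2,1,0,2,1,3,2,1,1,0,0,2,3,1,1]
Step 6: insert k at [2, 5, 10, 13] -> counters=[2,1,1,2,1,4,2,1,1,0,1,2,3,2,1]
Step 7: insert db at [0, 1, 11, 14] -> counters=[3,2,1,2,1,4,2,1,1,0,1,3,3,2,2]
Step 8: insert zvp at [4, 12, 13, 14] -> counters=[3,2,1,2,2,4,2,1,1,0,1,3,4,3,3]
Step 9: delete ajd at [3, 11, 12, 13] -> counters=[3,2,1,1,2,4,2,1,1,0,1,2,3,2,3]
Step 10: insert zvp at [4, 12, 13, 14] -> counters=[3,2,1,1,3,4,2,1,1,0,1,2,4,3,4]
Step 11: insert ajd at [3, 11, 12, 13] -> counters=[3,2,1,2,3,4,2,1,1,0,1,3,5,4,4]
Step 12: insert ajd at [3, 11, 12, 13] -> counters=[3,2,1,3,3,4,2,1,1,0,1,4,6,5,4]
Final counters=[3,2,1,3,3,4,2,1,1,0,1,4,6,5,4] -> counters[10]=1

Answer: 1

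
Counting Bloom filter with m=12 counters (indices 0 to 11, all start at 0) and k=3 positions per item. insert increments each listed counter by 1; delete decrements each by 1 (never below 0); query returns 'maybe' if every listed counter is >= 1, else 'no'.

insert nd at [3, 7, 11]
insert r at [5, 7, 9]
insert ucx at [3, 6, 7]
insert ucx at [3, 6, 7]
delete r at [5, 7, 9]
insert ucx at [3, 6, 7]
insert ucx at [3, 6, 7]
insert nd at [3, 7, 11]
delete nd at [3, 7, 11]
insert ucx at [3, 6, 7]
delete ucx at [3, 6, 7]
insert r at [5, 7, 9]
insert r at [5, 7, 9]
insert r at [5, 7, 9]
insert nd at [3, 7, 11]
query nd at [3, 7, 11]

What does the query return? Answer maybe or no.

Step 1: insert nd at [3, 7, 11] -> counters=[0,0,0,1,0,0,0,1,0,0,0,1]
Step 2: insert r at [5, 7, 9] -> counters=[0,0,0,1,0,1,0,2,0,1,0,1]
Step 3: insert ucx at [3, 6, 7] -> counters=[0,0,0,2,0,1,1,3,0,1,0,1]
Step 4: insert ucx at [3, 6, 7] -> counters=[0,0,0,3,0,1,2,4,0,1,0,1]
Step 5: delete r at [5, 7, 9] -> counters=[0,0,0,3,0,0,2,3,0,0,0,1]
Step 6: insert ucx at [3, 6, 7] -> counters=[0,0,0,4,0,0,3,4,0,0,0,1]
Step 7: insert ucx at [3, 6, 7] -> counters=[0,0,0,5,0,0,4,5,0,0,0,1]
Step 8: insert nd at [3, 7, 11] -> counters=[0,0,0,6,0,0,4,6,0,0,0,2]
Step 9: delete nd at [3, 7, 11] -> counters=[0,0,0,5,0,0,4,5,0,0,0,1]
Step 10: insert ucx at [3, 6, 7] -> counters=[0,0,0,6,0,0,5,6,0,0,0,1]
Step 11: delete ucx at [3, 6, 7] -> counters=[0,0,0,5,0,0,4,5,0,0,0,1]
Step 12: insert r at [5, 7, 9] -> counters=[0,0,0,5,0,1,4,6,0,1,0,1]
Step 13: insert r at [5, 7, 9] -> counters=[0,0,0,5,0,2,4,7,0,2,0,1]
Step 14: insert r at [5, 7, 9] -> counters=[0,0,0,5,0,3,4,8,0,3,0,1]
Step 15: insert nd at [3, 7, 11] -> counters=[0,0,0,6,0,3,4,9,0,3,0,2]
Query nd: check counters[3]=6 counters[7]=9 counters[11]=2 -> maybe

Answer: maybe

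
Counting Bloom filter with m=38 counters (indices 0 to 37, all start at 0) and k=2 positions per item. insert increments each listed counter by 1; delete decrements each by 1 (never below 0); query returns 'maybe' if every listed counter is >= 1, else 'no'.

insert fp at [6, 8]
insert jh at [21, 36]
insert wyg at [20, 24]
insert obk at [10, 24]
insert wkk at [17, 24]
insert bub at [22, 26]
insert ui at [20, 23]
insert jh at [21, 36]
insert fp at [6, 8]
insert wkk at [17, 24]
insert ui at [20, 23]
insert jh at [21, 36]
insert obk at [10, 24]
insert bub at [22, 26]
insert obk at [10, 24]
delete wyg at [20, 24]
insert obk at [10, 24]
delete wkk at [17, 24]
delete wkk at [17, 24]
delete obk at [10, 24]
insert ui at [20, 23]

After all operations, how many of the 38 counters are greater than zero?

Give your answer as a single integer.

Step 1: insert fp at [6, 8] -> counters=[0,0,0,0,0,0,1,0,1,0,0,0,0,0,0,0,0,0,0,0,0,0,0,0,0,0,0,0,0,0,0,0,0,0,0,0,0,0]
Step 2: insert jh at [21, 36] -> counters=[0,0,0,0,0,0,1,0,1,0,0,0,0,0,0,0,0,0,0,0,0,1,0,0,0,0,0,0,0,0,0,0,0,0,0,0,1,0]
Step 3: insert wyg at [20, 24] -> counters=[0,0,0,0,0,0,1,0,1,0,0,0,0,0,0,0,0,0,0,0,1,1,0,0,1,0,0,0,0,0,0,0,0,0,0,0,1,0]
Step 4: insert obk at [10, 24] -> counters=[0,0,0,0,0,0,1,0,1,0,1,0,0,0,0,0,0,0,0,0,1,1,0,0,2,0,0,0,0,0,0,0,0,0,0,0,1,0]
Step 5: insert wkk at [17, 24] -> counters=[0,0,0,0,0,0,1,0,1,0,1,0,0,0,0,0,0,1,0,0,1,1,0,0,3,0,0,0,0,0,0,0,0,0,0,0,1,0]
Step 6: insert bub at [22, 26] -> counters=[0,0,0,0,0,0,1,0,1,0,1,0,0,0,0,0,0,1,0,0,1,1,1,0,3,0,1,0,0,0,0,0,0,0,0,0,1,0]
Step 7: insert ui at [20, 23] -> counters=[0,0,0,0,0,0,1,0,1,0,1,0,0,0,0,0,0,1,0,0,2,1,1,1,3,0,1,0,0,0,0,0,0,0,0,0,1,0]
Step 8: insert jh at [21, 36] -> counters=[0,0,0,0,0,0,1,0,1,0,1,0,0,0,0,0,0,1,0,0,2,2,1,1,3,0,1,0,0,0,0,0,0,0,0,0,2,0]
Step 9: insert fp at [6, 8] -> counters=[0,0,0,0,0,0,2,0,2,0,1,0,0,0,0,0,0,1,0,0,2,2,1,1,3,0,1,0,0,0,0,0,0,0,0,0,2,0]
Step 10: insert wkk at [17, 24] -> counters=[0,0,0,0,0,0,2,0,2,0,1,0,0,0,0,0,0,2,0,0,2,2,1,1,4,0,1,0,0,0,0,0,0,0,0,0,2,0]
Step 11: insert ui at [20, 23] -> counters=[0,0,0,0,0,0,2,0,2,0,1,0,0,0,0,0,0,2,0,0,3,2,1,2,4,0,1,0,0,0,0,0,0,0,0,0,2,0]
Step 12: insert jh at [21, 36] -> counters=[0,0,0,0,0,0,2,0,2,0,1,0,0,0,0,0,0,2,0,0,3,3,1,2,4,0,1,0,0,0,0,0,0,0,0,0,3,0]
Step 13: insert obk at [10, 24] -> counters=[0,0,0,0,0,0,2,0,2,0,2,0,0,0,0,0,0,2,0,0,3,3,1,2,5,0,1,0,0,0,0,0,0,0,0,0,3,0]
Step 14: insert bub at [22, 26] -> counters=[0,0,0,0,0,0,2,0,2,0,2,0,0,0,0,0,0,2,0,0,3,3,2,2,5,0,2,0,0,0,0,0,0,0,0,0,3,0]
Step 15: insert obk at [10, 24] -> counters=[0,0,0,0,0,0,2,0,2,0,3,0,0,0,0,0,0,2,0,0,3,3,2,2,6,0,2,0,0,0,0,0,0,0,0,0,3,0]
Step 16: delete wyg at [20, 24] -> counters=[0,0,0,0,0,0,2,0,2,0,3,0,0,0,0,0,0,2,0,0,2,3,2,2,5,0,2,0,0,0,0,0,0,0,0,0,3,0]
Step 17: insert obk at [10, 24] -> counters=[0,0,0,0,0,0,2,0,2,0,4,0,0,0,0,0,0,2,0,0,2,3,2,2,6,0,2,0,0,0,0,0,0,0,0,0,3,0]
Step 18: delete wkk at [17, 24] -> counters=[0,0,0,0,0,0,2,0,2,0,4,0,0,0,0,0,0,1,0,0,2,3,2,2,5,0,2,0,0,0,0,0,0,0,0,0,3,0]
Step 19: delete wkk at [17, 24] -> counters=[0,0,0,0,0,0,2,0,2,0,4,0,0,0,0,0,0,0,0,0,2,3,2,2,4,0,2,0,0,0,0,0,0,0,0,0,3,0]
Step 20: delete obk at [10, 24] -> counters=[0,0,0,0,0,0,2,0,2,0,3,0,0,0,0,0,0,0,0,0,2,3,2,2,3,0,2,0,0,0,0,0,0,0,0,0,3,0]
Step 21: insert ui at [20, 23] -> counters=[0,0,0,0,0,0,2,0,2,0,3,0,0,0,0,0,0,0,0,0,3,3,2,3,3,0,2,0,0,0,0,0,0,0,0,0,3,0]
Final counters=[0,0,0,0,0,0,2,0,2,0,3,0,0,0,0,0,0,0,0,0,3,3,2,3,3,0,2,0,0,0,0,0,0,0,0,0,3,0] -> 10 nonzero

Answer: 10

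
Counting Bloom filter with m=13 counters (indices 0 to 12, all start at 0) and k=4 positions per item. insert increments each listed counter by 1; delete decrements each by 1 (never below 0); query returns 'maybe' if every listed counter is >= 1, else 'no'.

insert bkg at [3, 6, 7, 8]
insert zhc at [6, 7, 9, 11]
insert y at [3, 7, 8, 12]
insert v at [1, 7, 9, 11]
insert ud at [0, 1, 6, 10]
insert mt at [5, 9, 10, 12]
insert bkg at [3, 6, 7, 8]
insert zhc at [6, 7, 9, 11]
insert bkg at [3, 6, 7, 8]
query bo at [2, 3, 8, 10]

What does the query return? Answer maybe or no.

Step 1: insert bkg at [3, 6, 7, 8] -> counters=[0,0,0,1,0,0,1,1,1,0,0,0,0]
Step 2: insert zhc at [6, 7, 9, 11] -> counters=[0,0,0,1,0,0,2,2,1,1,0,1,0]
Step 3: insert y at [3, 7, 8, 12] -> counters=[0,0,0,2,0,0,2,3,2,1,0,1,1]
Step 4: insert v at [1, 7, 9, 11] -> counters=[0,1,0,2,0,0,2,4,2,2,0,2,1]
Step 5: insert ud at [0, 1, 6, 10] -> counters=[1,2,0,2,0,0,3,4,2,2,1,2,1]
Step 6: insert mt at [5, 9, 10, 12] -> counters=[1,2,0,2,0,1,3,4,2,3,2,2,2]
Step 7: insert bkg at [3, 6, 7, 8] -> counters=[1,2,0,3,0,1,4,5,3,3,2,2,2]
Step 8: insert zhc at [6, 7, 9, 11] -> counters=[1,2,0,3,0,1,5,6,3,4,2,3,2]
Step 9: insert bkg at [3, 6, 7, 8] -> counters=[1,2,0,4,0,1,6,7,4,4,2,3,2]
Query bo: check counters[2]=0 counters[3]=4 counters[8]=4 counters[10]=2 -> no

Answer: no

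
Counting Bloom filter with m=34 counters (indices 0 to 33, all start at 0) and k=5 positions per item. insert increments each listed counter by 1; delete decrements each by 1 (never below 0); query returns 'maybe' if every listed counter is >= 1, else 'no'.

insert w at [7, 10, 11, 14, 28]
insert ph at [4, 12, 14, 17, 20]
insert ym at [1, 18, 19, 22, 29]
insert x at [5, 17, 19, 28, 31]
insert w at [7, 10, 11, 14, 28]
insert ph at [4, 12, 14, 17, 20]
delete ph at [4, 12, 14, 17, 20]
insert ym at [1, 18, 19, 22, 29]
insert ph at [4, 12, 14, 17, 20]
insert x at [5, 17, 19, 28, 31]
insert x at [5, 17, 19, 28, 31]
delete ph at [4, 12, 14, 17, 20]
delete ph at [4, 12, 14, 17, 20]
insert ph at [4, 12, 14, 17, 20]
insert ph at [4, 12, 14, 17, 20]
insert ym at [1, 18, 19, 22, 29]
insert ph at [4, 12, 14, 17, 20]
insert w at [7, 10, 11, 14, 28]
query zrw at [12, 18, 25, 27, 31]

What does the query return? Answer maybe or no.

Step 1: insert w at [7, 10, 11, 14, 28] -> counters=[0,0,0,0,0,0,0,1,0,0,1,1,0,0,1,0,0,0,0,0,0,0,0,0,0,0,0,0,1,0,0,0,0,0]
Step 2: insert ph at [4, 12, 14, 17, 20] -> counters=[0,0,0,0,1,0,0,1,0,0,1,1,1,0,2,0,0,1,0,0,1,0,0,0,0,0,0,0,1,0,0,0,0,0]
Step 3: insert ym at [1, 18, 19, 22, 29] -> counters=[0,1,0,0,1,0,0,1,0,0,1,1,1,0,2,0,0,1,1,1,1,0,1,0,0,0,0,0,1,1,0,0,0,0]
Step 4: insert x at [5, 17, 19, 28, 31] -> counters=[0,1,0,0,1,1,0,1,0,0,1,1,1,0,2,0,0,2,1,2,1,0,1,0,0,0,0,0,2,1,0,1,0,0]
Step 5: insert w at [7, 10, 11, 14, 28] -> counters=[0,1,0,0,1,1,0,2,0,0,2,2,1,0,3,0,0,2,1,2,1,0,1,0,0,0,0,0,3,1,0,1,0,0]
Step 6: insert ph at [4, 12, 14, 17, 20] -> counters=[0,1,0,0,2,1,0,2,0,0,2,2,2,0,4,0,0,3,1,2,2,0,1,0,0,0,0,0,3,1,0,1,0,0]
Step 7: delete ph at [4, 12, 14, 17, 20] -> counters=[0,1,0,0,1,1,0,2,0,0,2,2,1,0,3,0,0,2,1,2,1,0,1,0,0,0,0,0,3,1,0,1,0,0]
Step 8: insert ym at [1, 18, 19, 22, 29] -> counters=[0,2,0,0,1,1,0,2,0,0,2,2,1,0,3,0,0,2,2,3,1,0,2,0,0,0,0,0,3,2,0,1,0,0]
Step 9: insert ph at [4, 12, 14, 17, 20] -> counters=[0,2,0,0,2,1,0,2,0,0,2,2,2,0,4,0,0,3,2,3,2,0,2,0,0,0,0,0,3,2,0,1,0,0]
Step 10: insert x at [5, 17, 19, 28, 31] -> counters=[0,2,0,0,2,2,0,2,0,0,2,2,2,0,4,0,0,4,2,4,2,0,2,0,0,0,0,0,4,2,0,2,0,0]
Step 11: insert x at [5, 17, 19, 28, 31] -> counters=[0,2,0,0,2,3,0,2,0,0,2,2,2,0,4,0,0,5,2,5,2,0,2,0,0,0,0,0,5,2,0,3,0,0]
Step 12: delete ph at [4, 12, 14, 17, 20] -> counters=[0,2,0,0,1,3,0,2,0,0,2,2,1,0,3,0,0,4,2,5,1,0,2,0,0,0,0,0,5,2,0,3,0,0]
Step 13: delete ph at [4, 12, 14, 17, 20] -> counters=[0,2,0,0,0,3,0,2,0,0,2,2,0,0,2,0,0,3,2,5,0,0,2,0,0,0,0,0,5,2,0,3,0,0]
Step 14: insert ph at [4, 12, 14, 17, 20] -> counters=[0,2,0,0,1,3,0,2,0,0,2,2,1,0,3,0,0,4,2,5,1,0,2,0,0,0,0,0,5,2,0,3,0,0]
Step 15: insert ph at [4, 12, 14, 17, 20] -> counters=[0,2,0,0,2,3,0,2,0,0,2,2,2,0,4,0,0,5,2,5,2,0,2,0,0,0,0,0,5,2,0,3,0,0]
Step 16: insert ym at [1, 18, 19, 22, 29] -> counters=[0,3,0,0,2,3,0,2,0,0,2,2,2,0,4,0,0,5,3,6,2,0,3,0,0,0,0,0,5,3,0,3,0,0]
Step 17: insert ph at [4, 12, 14, 17, 20] -> counters=[0,3,0,0,3,3,0,2,0,0,2,2,3,0,5,0,0,6,3,6,3,0,3,0,0,0,0,0,5,3,0,3,0,0]
Step 18: insert w at [7, 10, 11, 14, 28] -> counters=[0,3,0,0,3,3,0,3,0,0,3,3,3,0,6,0,0,6,3,6,3,0,3,0,0,0,0,0,6,3,0,3,0,0]
Query zrw: check counters[12]=3 counters[18]=3 counters[25]=0 counters[27]=0 counters[31]=3 -> no

Answer: no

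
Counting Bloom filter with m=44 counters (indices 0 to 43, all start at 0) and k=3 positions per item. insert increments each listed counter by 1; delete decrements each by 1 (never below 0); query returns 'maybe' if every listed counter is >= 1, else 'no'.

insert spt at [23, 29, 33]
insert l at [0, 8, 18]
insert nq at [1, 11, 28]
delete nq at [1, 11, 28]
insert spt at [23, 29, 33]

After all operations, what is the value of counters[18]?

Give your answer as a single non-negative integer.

Step 1: insert spt at [23, 29, 33] -> counters=[0,0,0,0,0,0,0,0,0,0,0,0,0,0,0,0,0,0,0,0,0,0,0,1,0,0,0,0,0,1,0,0,0,1,0,0,0,0,0,0,0,0,0,0]
Step 2: insert l at [0, 8, 18] -> counters=[1,0,0,0,0,0,0,0,1,0,0,0,0,0,0,0,0,0,1,0,0,0,0,1,0,0,0,0,0,1,0,0,0,1,0,0,0,0,0,0,0,0,0,0]
Step 3: insert nq at [1, 11, 28] -> counters=[1,1,0,0,0,0,0,0,1,0,0,1,0,0,0,0,0,0,1,0,0,0,0,1,0,0,0,0,1,1,0,0,0,1,0,0,0,0,0,0,0,0,0,0]
Step 4: delete nq at [1, 11, 28] -> counters=[1,0,0,0,0,0,0,0,1,0,0,0,0,0,0,0,0,0,1,0,0,0,0,1,0,0,0,0,0,1,0,0,0,1,0,0,0,0,0,0,0,0,0,0]
Step 5: insert spt at [23, 29, 33] -> counters=[1,0,0,0,0,0,0,0,1,0,0,0,0,0,0,0,0,0,1,0,0,0,0,2,0,0,0,0,0,2,0,0,0,2,0,0,0,0,0,0,0,0,0,0]
Final counters=[1,0,0,0,0,0,0,0,1,0,0,0,0,0,0,0,0,0,1,0,0,0,0,2,0,0,0,0,0,2,0,0,0,2,0,0,0,0,0,0,0,0,0,0] -> counters[18]=1

Answer: 1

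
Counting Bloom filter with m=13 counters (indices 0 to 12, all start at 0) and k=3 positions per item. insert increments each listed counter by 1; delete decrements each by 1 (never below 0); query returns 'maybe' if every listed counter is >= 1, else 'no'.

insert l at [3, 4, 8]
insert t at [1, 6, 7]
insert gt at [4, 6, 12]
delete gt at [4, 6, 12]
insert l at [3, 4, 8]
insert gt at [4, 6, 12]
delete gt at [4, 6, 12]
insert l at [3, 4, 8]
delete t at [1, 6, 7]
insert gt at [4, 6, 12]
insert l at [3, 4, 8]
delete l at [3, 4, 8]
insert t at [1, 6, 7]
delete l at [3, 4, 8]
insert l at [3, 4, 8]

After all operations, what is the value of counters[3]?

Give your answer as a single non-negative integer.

Step 1: insert l at [3, 4, 8] -> counters=[0,0,0,1,1,0,0,0,1,0,0,0,0]
Step 2: insert t at [1, 6, 7] -> counters=[0,1,0,1,1,0,1,1,1,0,0,0,0]
Step 3: insert gt at [4, 6, 12] -> counters=[0,1,0,1,2,0,2,1,1,0,0,0,1]
Step 4: delete gt at [4, 6, 12] -> counters=[0,1,0,1,1,0,1,1,1,0,0,0,0]
Step 5: insert l at [3, 4, 8] -> counters=[0,1,0,2,2,0,1,1,2,0,0,0,0]
Step 6: insert gt at [4, 6, 12] -> counters=[0,1,0,2,3,0,2,1,2,0,0,0,1]
Step 7: delete gt at [4, 6, 12] -> counters=[0,1,0,2,2,0,1,1,2,0,0,0,0]
Step 8: insert l at [3, 4, 8] -> counters=[0,1,0,3,3,0,1,1,3,0,0,0,0]
Step 9: delete t at [1, 6, 7] -> counters=[0,0,0,3,3,0,0,0,3,0,0,0,0]
Step 10: insert gt at [4, 6, 12] -> counters=[0,0,0,3,4,0,1,0,3,0,0,0,1]
Step 11: insert l at [3, 4, 8] -> counters=[0,0,0,4,5,0,1,0,4,0,0,0,1]
Step 12: delete l at [3, 4, 8] -> counters=[0,0,0,3,4,0,1,0,3,0,0,0,1]
Step 13: insert t at [1, 6, 7] -> counters=[0,1,0,3,4,0,2,1,3,0,0,0,1]
Step 14: delete l at [3, 4, 8] -> counters=[0,1,0,2,3,0,2,1,2,0,0,0,1]
Step 15: insert l at [3, 4, 8] -> counters=[0,1,0,3,4,0,2,1,3,0,0,0,1]
Final counters=[0,1,0,3,4,0,2,1,3,0,0,0,1] -> counters[3]=3

Answer: 3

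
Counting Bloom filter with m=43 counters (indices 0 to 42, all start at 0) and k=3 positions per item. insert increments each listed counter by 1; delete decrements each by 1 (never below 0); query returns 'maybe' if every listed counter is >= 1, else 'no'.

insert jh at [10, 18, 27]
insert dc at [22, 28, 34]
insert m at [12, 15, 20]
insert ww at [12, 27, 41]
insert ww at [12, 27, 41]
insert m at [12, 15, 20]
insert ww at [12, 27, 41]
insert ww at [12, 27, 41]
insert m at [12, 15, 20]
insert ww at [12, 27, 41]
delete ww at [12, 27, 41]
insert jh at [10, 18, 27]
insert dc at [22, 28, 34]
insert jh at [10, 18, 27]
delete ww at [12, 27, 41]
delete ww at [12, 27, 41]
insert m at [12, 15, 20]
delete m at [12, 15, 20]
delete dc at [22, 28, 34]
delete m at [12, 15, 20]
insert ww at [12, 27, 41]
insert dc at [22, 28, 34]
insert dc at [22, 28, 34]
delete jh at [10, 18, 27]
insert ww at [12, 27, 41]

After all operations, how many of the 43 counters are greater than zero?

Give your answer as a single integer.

Answer: 10

Derivation:
Step 1: insert jh at [10, 18, 27] -> counters=[0,0,0,0,0,0,0,0,0,0,1,0,0,0,0,0,0,0,1,0,0,0,0,0,0,0,0,1,0,0,0,0,0,0,0,0,0,0,0,0,0,0,0]
Step 2: insert dc at [22, 28, 34] -> counters=[0,0,0,0,0,0,0,0,0,0,1,0,0,0,0,0,0,0,1,0,0,0,1,0,0,0,0,1,1,0,0,0,0,0,1,0,0,0,0,0,0,0,0]
Step 3: insert m at [12, 15, 20] -> counters=[0,0,0,0,0,0,0,0,0,0,1,0,1,0,0,1,0,0,1,0,1,0,1,0,0,0,0,1,1,0,0,0,0,0,1,0,0,0,0,0,0,0,0]
Step 4: insert ww at [12, 27, 41] -> counters=[0,0,0,0,0,0,0,0,0,0,1,0,2,0,0,1,0,0,1,0,1,0,1,0,0,0,0,2,1,0,0,0,0,0,1,0,0,0,0,0,0,1,0]
Step 5: insert ww at [12, 27, 41] -> counters=[0,0,0,0,0,0,0,0,0,0,1,0,3,0,0,1,0,0,1,0,1,0,1,0,0,0,0,3,1,0,0,0,0,0,1,0,0,0,0,0,0,2,0]
Step 6: insert m at [12, 15, 20] -> counters=[0,0,0,0,0,0,0,0,0,0,1,0,4,0,0,2,0,0,1,0,2,0,1,0,0,0,0,3,1,0,0,0,0,0,1,0,0,0,0,0,0,2,0]
Step 7: insert ww at [12, 27, 41] -> counters=[0,0,0,0,0,0,0,0,0,0,1,0,5,0,0,2,0,0,1,0,2,0,1,0,0,0,0,4,1,0,0,0,0,0,1,0,0,0,0,0,0,3,0]
Step 8: insert ww at [12, 27, 41] -> counters=[0,0,0,0,0,0,0,0,0,0,1,0,6,0,0,2,0,0,1,0,2,0,1,0,0,0,0,5,1,0,0,0,0,0,1,0,0,0,0,0,0,4,0]
Step 9: insert m at [12, 15, 20] -> counters=[0,0,0,0,0,0,0,0,0,0,1,0,7,0,0,3,0,0,1,0,3,0,1,0,0,0,0,5,1,0,0,0,0,0,1,0,0,0,0,0,0,4,0]
Step 10: insert ww at [12, 27, 41] -> counters=[0,0,0,0,0,0,0,0,0,0,1,0,8,0,0,3,0,0,1,0,3,0,1,0,0,0,0,6,1,0,0,0,0,0,1,0,0,0,0,0,0,5,0]
Step 11: delete ww at [12, 27, 41] -> counters=[0,0,0,0,0,0,0,0,0,0,1,0,7,0,0,3,0,0,1,0,3,0,1,0,0,0,0,5,1,0,0,0,0,0,1,0,0,0,0,0,0,4,0]
Step 12: insert jh at [10, 18, 27] -> counters=[0,0,0,0,0,0,0,0,0,0,2,0,7,0,0,3,0,0,2,0,3,0,1,0,0,0,0,6,1,0,0,0,0,0,1,0,0,0,0,0,0,4,0]
Step 13: insert dc at [22, 28, 34] -> counters=[0,0,0,0,0,0,0,0,0,0,2,0,7,0,0,3,0,0,2,0,3,0,2,0,0,0,0,6,2,0,0,0,0,0,2,0,0,0,0,0,0,4,0]
Step 14: insert jh at [10, 18, 27] -> counters=[0,0,0,0,0,0,0,0,0,0,3,0,7,0,0,3,0,0,3,0,3,0,2,0,0,0,0,7,2,0,0,0,0,0,2,0,0,0,0,0,0,4,0]
Step 15: delete ww at [12, 27, 41] -> counters=[0,0,0,0,0,0,0,0,0,0,3,0,6,0,0,3,0,0,3,0,3,0,2,0,0,0,0,6,2,0,0,0,0,0,2,0,0,0,0,0,0,3,0]
Step 16: delete ww at [12, 27, 41] -> counters=[0,0,0,0,0,0,0,0,0,0,3,0,5,0,0,3,0,0,3,0,3,0,2,0,0,0,0,5,2,0,0,0,0,0,2,0,0,0,0,0,0,2,0]
Step 17: insert m at [12, 15, 20] -> counters=[0,0,0,0,0,0,0,0,0,0,3,0,6,0,0,4,0,0,3,0,4,0,2,0,0,0,0,5,2,0,0,0,0,0,2,0,0,0,0,0,0,2,0]
Step 18: delete m at [12, 15, 20] -> counters=[0,0,0,0,0,0,0,0,0,0,3,0,5,0,0,3,0,0,3,0,3,0,2,0,0,0,0,5,2,0,0,0,0,0,2,0,0,0,0,0,0,2,0]
Step 19: delete dc at [22, 28, 34] -> counters=[0,0,0,0,0,0,0,0,0,0,3,0,5,0,0,3,0,0,3,0,3,0,1,0,0,0,0,5,1,0,0,0,0,0,1,0,0,0,0,0,0,2,0]
Step 20: delete m at [12, 15, 20] -> counters=[0,0,0,0,0,0,0,0,0,0,3,0,4,0,0,2,0,0,3,0,2,0,1,0,0,0,0,5,1,0,0,0,0,0,1,0,0,0,0,0,0,2,0]
Step 21: insert ww at [12, 27, 41] -> counters=[0,0,0,0,0,0,0,0,0,0,3,0,5,0,0,2,0,0,3,0,2,0,1,0,0,0,0,6,1,0,0,0,0,0,1,0,0,0,0,0,0,3,0]
Step 22: insert dc at [22, 28, 34] -> counters=[0,0,0,0,0,0,0,0,0,0,3,0,5,0,0,2,0,0,3,0,2,0,2,0,0,0,0,6,2,0,0,0,0,0,2,0,0,0,0,0,0,3,0]
Step 23: insert dc at [22, 28, 34] -> counters=[0,0,0,0,0,0,0,0,0,0,3,0,5,0,0,2,0,0,3,0,2,0,3,0,0,0,0,6,3,0,0,0,0,0,3,0,0,0,0,0,0,3,0]
Step 24: delete jh at [10, 18, 27] -> counters=[0,0,0,0,0,0,0,0,0,0,2,0,5,0,0,2,0,0,2,0,2,0,3,0,0,0,0,5,3,0,0,0,0,0,3,0,0,0,0,0,0,3,0]
Step 25: insert ww at [12, 27, 41] -> counters=[0,0,0,0,0,0,0,0,0,0,2,0,6,0,0,2,0,0,2,0,2,0,3,0,0,0,0,6,3,0,0,0,0,0,3,0,0,0,0,0,0,4,0]
Final counters=[0,0,0,0,0,0,0,0,0,0,2,0,6,0,0,2,0,0,2,0,2,0,3,0,0,0,0,6,3,0,0,0,0,0,3,0,0,0,0,0,0,4,0] -> 10 nonzero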